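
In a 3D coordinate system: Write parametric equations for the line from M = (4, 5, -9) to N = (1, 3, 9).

Direction vector d = N - M = (1 - 4, 3 - 5, 9 + 9) = (-3, -2, 18)
Parametric form r = M + t·d:
x = 4 - 3t, y = 5 - 2t, z = -9 + 18t

x = 4 - 3t, y = 5 - 2t, z = -9 + 18t


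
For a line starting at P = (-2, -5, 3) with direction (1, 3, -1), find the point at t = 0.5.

P(t) = P + t·d
  = (-2 + 1·0.5, -5 + 3·0.5, 3 + (-1)·0.5)
  = (-2 + 0.5, -5 + 1.5, 3 - 0.5)
  = (-1.5, -3.5, 2.5)

(-1.5, -3.5, 2.5)


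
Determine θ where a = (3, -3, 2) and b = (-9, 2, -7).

a·b = 3·(-9) + (-3)·2 + 2·(-7) = -27 - 6 - 14 = -47
|a| = √(3² + (-3)² + 2²) = √22 ≈ 4.69
|b| = √((-9)² + 2² + (-7)²) = √134 ≈ 11.58
cos θ = (a·b)/(|a||b|) = -47/(4.69·11.58) ≈ -0.8656
θ = arccos(-0.8656) ≈ 150°

150°


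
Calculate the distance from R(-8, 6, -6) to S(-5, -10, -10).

d = √[(x₂-x₁)² + (y₂-y₁)² + (z₂-z₁)²]
  = √[3² + (-16)² + (-4)²]
  = √[9 + 256 + 16]
  = √281
  ≈ 16.76

16.76


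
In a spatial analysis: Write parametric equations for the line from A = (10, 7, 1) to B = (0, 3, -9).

Direction vector d = B - A = (0 - 10, 3 - 7, -9 - 1) = (-10, -4, -10)
Parametric form r = A + t·d:
x = 10 - 10t, y = 7 - 4t, z = 1 - 10t

x = 10 - 10t, y = 7 - 4t, z = 1 - 10t


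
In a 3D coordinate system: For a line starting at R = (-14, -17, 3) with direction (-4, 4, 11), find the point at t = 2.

P(t) = R + t·d
  = (-14 + (-4)·2, -17 + 4·2, 3 + 11·2)
  = (-14 - 8, -17 + 8, 3 + 22)
  = (-22, -9, 25)

(-22, -9, 25)


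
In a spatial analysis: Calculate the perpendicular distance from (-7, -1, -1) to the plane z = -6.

distance = |a·x₀ + b·y₀ + c·z₀ - d| / √(a² + b² + c²)
  = |0·(-7) + 0·(-1) + 1·(-1) - (-6)| / √(0² + 0² + 1²)
  = |0 + 0 - 1 + 6| / √(0 + 0 + 1)
  = |5| / √1
  = 5 / 1
  ≈ 5

5


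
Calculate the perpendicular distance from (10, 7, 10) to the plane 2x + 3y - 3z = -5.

distance = |a·x₀ + b·y₀ + c·z₀ - d| / √(a² + b² + c²)
  = |2·10 + 3·7 + (-3)·10 - (-5)| / √(2² + 3² + (-3)²)
  = |20 + 21 - 30 + 5| / √(4 + 9 + 9)
  = |16| / √22
  = 16 / 4.69
  ≈ 3.411

3.411


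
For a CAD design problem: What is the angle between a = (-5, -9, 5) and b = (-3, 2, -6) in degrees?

a·b = (-5)·(-3) + (-9)·2 + 5·(-6) = 15 - 18 - 30 = -33
|a| = √((-5)² + (-9)² + 5²) = √131 ≈ 11.45
|b| = √((-3)² + 2² + (-6)²) = √49 ≈ 7
cos θ = (a·b)/(|a||b|) = -33/(11.45·7) ≈ -0.4119
θ = arccos(-0.4119) ≈ 114.3°

114.3°


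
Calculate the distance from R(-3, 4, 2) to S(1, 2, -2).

d = √[(x₂-x₁)² + (y₂-y₁)² + (z₂-z₁)²]
  = √[4² + (-2)² + (-4)²]
  = √[16 + 4 + 16]
  = √36
  ≈ 6

6


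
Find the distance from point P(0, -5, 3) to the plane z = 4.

distance = |a·x₀ + b·y₀ + c·z₀ - d| / √(a² + b² + c²)
  = |0·0 + 0·(-5) + 1·3 - 4| / √(0² + 0² + 1²)
  = |0 + 0 + 3 - 4| / √(0 + 0 + 1)
  = |-1| / √1
  = 1 / 1
  ≈ 1

1


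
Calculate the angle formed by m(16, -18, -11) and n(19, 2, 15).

m·n = 16·19 + (-18)·2 + (-11)·15 = 304 - 36 - 165 = 103
|m| = √(16² + (-18)² + (-11)²) = √701 ≈ 26.48
|n| = √(19² + 2² + 15²) = √590 ≈ 24.29
cos θ = (m·n)/(|m||n|) = 103/(26.48·24.29) ≈ 0.1602
θ = arccos(0.1602) ≈ 80.78°

80.78°


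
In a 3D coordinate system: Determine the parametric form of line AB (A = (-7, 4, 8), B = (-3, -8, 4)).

Direction vector d = B - A = (-3 + 7, -8 - 4, 4 - 8) = (4, -12, -4)
Parametric form r = A + t·d:
x = -7 + 4t, y = 4 - 12t, z = 8 - 4t

x = -7 + 4t, y = 4 - 12t, z = 8 - 4t


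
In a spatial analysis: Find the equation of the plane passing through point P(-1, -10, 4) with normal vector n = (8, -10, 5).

The plane through P with normal n = (a, b, c) satisfies n·(r - P) = 0,
i.e. ax + by + cz = a·x₀ + b·y₀ + c·z₀.
d = 8·(-1) + (-10)·(-10) + 5·4
  = -8 + 100 + 20
  = 112
Equation: 8x - 10y + 5z = 112

8x - 10y + 5z = 112


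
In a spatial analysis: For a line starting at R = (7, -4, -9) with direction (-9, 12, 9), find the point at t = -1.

P(t) = R + t·d
  = (7 + (-9)·(-1), -4 + 12·(-1), -9 + 9·(-1))
  = (7 + 9, -4 - 12, -9 - 9)
  = (16, -16, -18)

(16, -16, -18)


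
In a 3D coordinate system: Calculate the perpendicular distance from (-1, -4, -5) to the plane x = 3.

distance = |a·x₀ + b·y₀ + c·z₀ - d| / √(a² + b² + c²)
  = |1·(-1) + 0·(-4) + 0·(-5) - 3| / √(1² + 0² + 0²)
  = |-1 + 0 + 0 - 3| / √(1 + 0 + 0)
  = |-4| / √1
  = 4 / 1
  ≈ 4

4


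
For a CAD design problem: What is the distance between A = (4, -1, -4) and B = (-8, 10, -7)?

d = √[(x₂-x₁)² + (y₂-y₁)² + (z₂-z₁)²]
  = √[(-12)² + 11² + (-3)²]
  = √[144 + 121 + 9]
  = √274
  ≈ 16.55

16.55


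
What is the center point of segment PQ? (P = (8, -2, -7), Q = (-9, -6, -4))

M = ((x₁+x₂)/2, (y₁+y₂)/2, (z₁+z₂)/2)
  = ((8 - 9)/2, (-2 - 6)/2, (-7 - 4)/2)
  = (-1/2, -8/2, -11/2)
  = (-0.5, -4, -5.5)

(-0.5, -4, -5.5)


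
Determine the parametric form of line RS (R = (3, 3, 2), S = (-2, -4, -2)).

Direction vector d = S - R = (-2 - 3, -4 - 3, -2 - 2) = (-5, -7, -4)
Parametric form r = R + t·d:
x = 3 - 5t, y = 3 - 7t, z = 2 - 4t

x = 3 - 5t, y = 3 - 7t, z = 2 - 4t


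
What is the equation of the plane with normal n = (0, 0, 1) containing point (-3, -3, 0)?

The plane through P with normal n = (a, b, c) satisfies n·(r - P) = 0,
i.e. ax + by + cz = a·x₀ + b·y₀ + c·z₀.
d = 0·(-3) + 0·(-3) + 1·0
  = 0 + 0 + 0
  = 0
Equation: z = 0

z = 0


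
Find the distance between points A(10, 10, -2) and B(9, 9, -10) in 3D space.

d = √[(x₂-x₁)² + (y₂-y₁)² + (z₂-z₁)²]
  = √[(-1)² + (-1)² + (-8)²]
  = √[1 + 1 + 64]
  = √66
  ≈ 8.124

8.124


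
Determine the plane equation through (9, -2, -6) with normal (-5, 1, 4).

The plane through P with normal n = (a, b, c) satisfies n·(r - P) = 0,
i.e. ax + by + cz = a·x₀ + b·y₀ + c·z₀.
d = (-5)·9 + 1·(-2) + 4·(-6)
  = -45 - 2 - 24
  = -71
Equation: -5x + y + 4z = -71

-5x + y + 4z = -71


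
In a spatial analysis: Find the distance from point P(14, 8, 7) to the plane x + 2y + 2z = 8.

distance = |a·x₀ + b·y₀ + c·z₀ - d| / √(a² + b² + c²)
  = |1·14 + 2·8 + 2·7 - 8| / √(1² + 2² + 2²)
  = |14 + 16 + 14 - 8| / √(1 + 4 + 4)
  = |36| / √9
  = 36 / 3
  ≈ 12

12


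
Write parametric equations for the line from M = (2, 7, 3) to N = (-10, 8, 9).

Direction vector d = N - M = (-10 - 2, 8 - 7, 9 - 3) = (-12, 1, 6)
Parametric form r = M + t·d:
x = 2 - 12t, y = 7 + t, z = 3 + 6t

x = 2 - 12t, y = 7 + t, z = 3 + 6t


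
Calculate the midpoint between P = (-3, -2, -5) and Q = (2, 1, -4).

M = ((x₁+x₂)/2, (y₁+y₂)/2, (z₁+z₂)/2)
  = ((-3 + 2)/2, (-2 + 1)/2, (-5 - 4)/2)
  = (-1/2, -1/2, -9/2)
  = (-0.5, -0.5, -4.5)

(-0.5, -0.5, -4.5)


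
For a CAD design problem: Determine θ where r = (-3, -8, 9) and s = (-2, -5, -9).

r·s = (-3)·(-2) + (-8)·(-5) + 9·(-9) = 6 + 40 - 81 = -35
|r| = √((-3)² + (-8)² + 9²) = √154 ≈ 12.41
|s| = √((-2)² + (-5)² + (-9)²) = √110 ≈ 10.49
cos θ = (r·s)/(|r||s|) = -35/(12.41·10.49) ≈ -0.2689
θ = arccos(-0.2689) ≈ 105.6°

105.6°


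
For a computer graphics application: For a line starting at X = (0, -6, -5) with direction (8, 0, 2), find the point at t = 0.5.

P(t) = X + t·d
  = (0 + 8·0.5, -6 + 0·0.5, -5 + 2·0.5)
  = (0 + 4, -6 + 0, -5 + 1)
  = (4, -6, -4)

(4, -6, -4)


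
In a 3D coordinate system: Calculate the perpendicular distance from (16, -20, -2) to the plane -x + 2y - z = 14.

distance = |a·x₀ + b·y₀ + c·z₀ - d| / √(a² + b² + c²)
  = |(-1)·16 + 2·(-20) + (-1)·(-2) - 14| / √((-1)² + 2² + (-1)²)
  = |-16 - 40 + 2 - 14| / √(1 + 4 + 1)
  = |-68| / √6
  = 68 / 2.449
  ≈ 27.76

27.76


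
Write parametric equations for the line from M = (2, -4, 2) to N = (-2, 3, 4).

Direction vector d = N - M = (-2 - 2, 3 + 4, 4 - 2) = (-4, 7, 2)
Parametric form r = M + t·d:
x = 2 - 4t, y = -4 + 7t, z = 2 + 2t

x = 2 - 4t, y = -4 + 7t, z = 2 + 2t


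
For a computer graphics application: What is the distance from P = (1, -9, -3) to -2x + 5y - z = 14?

distance = |a·x₀ + b·y₀ + c·z₀ - d| / √(a² + b² + c²)
  = |(-2)·1 + 5·(-9) + (-1)·(-3) - 14| / √((-2)² + 5² + (-1)²)
  = |-2 - 45 + 3 - 14| / √(4 + 25 + 1)
  = |-58| / √30
  = 58 / 5.477
  ≈ 10.59

10.59


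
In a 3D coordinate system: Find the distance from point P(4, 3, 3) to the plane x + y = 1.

distance = |a·x₀ + b·y₀ + c·z₀ - d| / √(a² + b² + c²)
  = |1·4 + 1·3 + 0·3 - 1| / √(1² + 1² + 0²)
  = |4 + 3 + 0 - 1| / √(1 + 1 + 0)
  = |6| / √2
  = 6 / 1.414
  ≈ 4.243

4.243


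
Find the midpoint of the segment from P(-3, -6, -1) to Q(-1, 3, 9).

M = ((x₁+x₂)/2, (y₁+y₂)/2, (z₁+z₂)/2)
  = ((-3 - 1)/2, (-6 + 3)/2, (-1 + 9)/2)
  = (-4/2, -3/2, 8/2)
  = (-2, -1.5, 4)

(-2, -1.5, 4)


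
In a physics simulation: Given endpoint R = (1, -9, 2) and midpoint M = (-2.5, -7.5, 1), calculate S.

S = 2M - R
  = (2·(-2.5) - 1, 2·(-7.5) - (-9), 2·1 - 2)
  = (-5 - 1, -15 + 9, 2 - 2)
  = (-6, -6, 0)

(-6, -6, 0)


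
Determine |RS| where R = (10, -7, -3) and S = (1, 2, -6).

d = √[(x₂-x₁)² + (y₂-y₁)² + (z₂-z₁)²]
  = √[(-9)² + 9² + (-3)²]
  = √[81 + 81 + 9]
  = √171
  ≈ 13.08

13.08


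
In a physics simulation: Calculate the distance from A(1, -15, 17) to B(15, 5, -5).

d = √[(x₂-x₁)² + (y₂-y₁)² + (z₂-z₁)²]
  = √[14² + 20² + (-22)²]
  = √[196 + 400 + 484]
  = √1080
  ≈ 32.86

32.86


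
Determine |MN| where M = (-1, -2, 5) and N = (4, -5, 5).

d = √[(x₂-x₁)² + (y₂-y₁)² + (z₂-z₁)²]
  = √[5² + (-3)² + 0²]
  = √[25 + 9 + 0]
  = √34
  ≈ 5.831

5.831


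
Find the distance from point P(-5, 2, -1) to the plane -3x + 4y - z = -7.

distance = |a·x₀ + b·y₀ + c·z₀ - d| / √(a² + b² + c²)
  = |(-3)·(-5) + 4·2 + (-1)·(-1) - (-7)| / √((-3)² + 4² + (-1)²)
  = |15 + 8 + 1 + 7| / √(9 + 16 + 1)
  = |31| / √26
  = 31 / 5.099
  ≈ 6.08

6.08


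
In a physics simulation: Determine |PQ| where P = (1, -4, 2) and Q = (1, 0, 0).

d = √[(x₂-x₁)² + (y₂-y₁)² + (z₂-z₁)²]
  = √[0² + 4² + (-2)²]
  = √[0 + 16 + 4]
  = √20
  ≈ 4.472

4.472


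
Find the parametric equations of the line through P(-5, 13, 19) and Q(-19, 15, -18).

Direction vector d = Q - P = (-19 + 5, 15 - 13, -18 - 19) = (-14, 2, -37)
Parametric form r = P + t·d:
x = -5 - 14t, y = 13 + 2t, z = 19 - 37t

x = -5 - 14t, y = 13 + 2t, z = 19 - 37t


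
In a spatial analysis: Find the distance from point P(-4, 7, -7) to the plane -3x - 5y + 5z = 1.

distance = |a·x₀ + b·y₀ + c·z₀ - d| / √(a² + b² + c²)
  = |(-3)·(-4) + (-5)·7 + 5·(-7) - 1| / √((-3)² + (-5)² + 5²)
  = |12 - 35 - 35 - 1| / √(9 + 25 + 25)
  = |-59| / √59
  = 59 / 7.681
  ≈ 7.681

7.681


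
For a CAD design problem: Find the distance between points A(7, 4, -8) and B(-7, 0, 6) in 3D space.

d = √[(x₂-x₁)² + (y₂-y₁)² + (z₂-z₁)²]
  = √[(-14)² + (-4)² + 14²]
  = √[196 + 16 + 196]
  = √408
  ≈ 20.2

20.2


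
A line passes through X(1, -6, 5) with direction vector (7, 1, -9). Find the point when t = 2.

P(t) = X + t·d
  = (1 + 7·2, -6 + 1·2, 5 + (-9)·2)
  = (1 + 14, -6 + 2, 5 - 18)
  = (15, -4, -13)

(15, -4, -13)


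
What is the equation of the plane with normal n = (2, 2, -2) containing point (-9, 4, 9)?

The plane through P with normal n = (a, b, c) satisfies n·(r - P) = 0,
i.e. ax + by + cz = a·x₀ + b·y₀ + c·z₀.
d = 2·(-9) + 2·4 + (-2)·9
  = -18 + 8 - 18
  = -28
Equation: 2x + 2y - 2z = -28

2x + 2y - 2z = -28


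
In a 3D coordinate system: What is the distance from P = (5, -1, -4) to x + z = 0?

distance = |a·x₀ + b·y₀ + c·z₀ - d| / √(a² + b² + c²)
  = |1·5 + 0·(-1) + 1·(-4) - 0| / √(1² + 0² + 1²)
  = |5 + 0 - 4 + 0| / √(1 + 0 + 1)
  = |1| / √2
  = 1 / 1.414
  ≈ 0.7071

0.7071


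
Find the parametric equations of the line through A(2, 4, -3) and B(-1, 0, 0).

Direction vector d = B - A = (-1 - 2, 0 - 4, 0 + 3) = (-3, -4, 3)
Parametric form r = A + t·d:
x = 2 - 3t, y = 4 - 4t, z = -3 + 3t

x = 2 - 3t, y = 4 - 4t, z = -3 + 3t


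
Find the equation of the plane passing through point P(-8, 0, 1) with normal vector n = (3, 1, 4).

The plane through P with normal n = (a, b, c) satisfies n·(r - P) = 0,
i.e. ax + by + cz = a·x₀ + b·y₀ + c·z₀.
d = 3·(-8) + 1·0 + 4·1
  = -24 + 0 + 4
  = -20
Equation: 3x + y + 4z = -20

3x + y + 4z = -20


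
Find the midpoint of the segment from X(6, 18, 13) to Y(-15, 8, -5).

M = ((x₁+x₂)/2, (y₁+y₂)/2, (z₁+z₂)/2)
  = ((6 - 15)/2, (18 + 8)/2, (13 - 5)/2)
  = (-9/2, 26/2, 8/2)
  = (-4.5, 13, 4)

(-4.5, 13, 4)


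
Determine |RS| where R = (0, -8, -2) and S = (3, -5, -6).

d = √[(x₂-x₁)² + (y₂-y₁)² + (z₂-z₁)²]
  = √[3² + 3² + (-4)²]
  = √[9 + 9 + 16]
  = √34
  ≈ 5.831

5.831


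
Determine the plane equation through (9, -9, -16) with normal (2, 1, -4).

The plane through P with normal n = (a, b, c) satisfies n·(r - P) = 0,
i.e. ax + by + cz = a·x₀ + b·y₀ + c·z₀.
d = 2·9 + 1·(-9) + (-4)·(-16)
  = 18 - 9 + 64
  = 73
Equation: 2x + y - 4z = 73

2x + y - 4z = 73


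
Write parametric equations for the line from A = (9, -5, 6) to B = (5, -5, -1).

Direction vector d = B - A = (5 - 9, -5 + 5, -1 - 6) = (-4, 0, -7)
Parametric form r = A + t·d:
x = 9 - 4t, y = -5, z = 6 - 7t

x = 9 - 4t, y = -5, z = 6 - 7t


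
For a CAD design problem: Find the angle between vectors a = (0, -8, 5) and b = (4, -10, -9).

a·b = 0·4 + (-8)·(-10) + 5·(-9) = 0 + 80 - 45 = 35
|a| = √(0² + (-8)² + 5²) = √89 ≈ 9.434
|b| = √(4² + (-10)² + (-9)²) = √197 ≈ 14.04
cos θ = (a·b)/(|a||b|) = 35/(9.434·14.04) ≈ 0.2643
θ = arccos(0.2643) ≈ 74.67°

74.67°


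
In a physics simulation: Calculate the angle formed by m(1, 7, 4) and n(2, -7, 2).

m·n = 1·2 + 7·(-7) + 4·2 = 2 - 49 + 8 = -39
|m| = √(1² + 7² + 4²) = √66 ≈ 8.124
|n| = √(2² + (-7)² + 2²) = √57 ≈ 7.55
cos θ = (m·n)/(|m||n|) = -39/(8.124·7.55) ≈ -0.6359
θ = arccos(-0.6359) ≈ 129.5°

129.5°


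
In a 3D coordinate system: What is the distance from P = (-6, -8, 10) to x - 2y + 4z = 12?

distance = |a·x₀ + b·y₀ + c·z₀ - d| / √(a² + b² + c²)
  = |1·(-6) + (-2)·(-8) + 4·10 - 12| / √(1² + (-2)² + 4²)
  = |-6 + 16 + 40 - 12| / √(1 + 4 + 16)
  = |38| / √21
  = 38 / 4.583
  ≈ 8.292

8.292


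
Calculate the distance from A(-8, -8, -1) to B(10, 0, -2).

d = √[(x₂-x₁)² + (y₂-y₁)² + (z₂-z₁)²]
  = √[18² + 8² + (-1)²]
  = √[324 + 64 + 1]
  = √389
  ≈ 19.72

19.72


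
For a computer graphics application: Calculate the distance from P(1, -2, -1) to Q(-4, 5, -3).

d = √[(x₂-x₁)² + (y₂-y₁)² + (z₂-z₁)²]
  = √[(-5)² + 7² + (-2)²]
  = √[25 + 49 + 4]
  = √78
  ≈ 8.832

8.832


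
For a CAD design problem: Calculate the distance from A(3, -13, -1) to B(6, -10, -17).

d = √[(x₂-x₁)² + (y₂-y₁)² + (z₂-z₁)²]
  = √[3² + 3² + (-16)²]
  = √[9 + 9 + 256]
  = √274
  ≈ 16.55

16.55


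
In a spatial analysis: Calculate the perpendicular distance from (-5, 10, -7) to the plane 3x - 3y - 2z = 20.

distance = |a·x₀ + b·y₀ + c·z₀ - d| / √(a² + b² + c²)
  = |3·(-5) + (-3)·10 + (-2)·(-7) - 20| / √(3² + (-3)² + (-2)²)
  = |-15 - 30 + 14 - 20| / √(9 + 9 + 4)
  = |-51| / √22
  = 51 / 4.69
  ≈ 10.87

10.87


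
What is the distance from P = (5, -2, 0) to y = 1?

distance = |a·x₀ + b·y₀ + c·z₀ - d| / √(a² + b² + c²)
  = |0·5 + 1·(-2) + 0·0 - 1| / √(0² + 1² + 0²)
  = |0 - 2 + 0 - 1| / √(0 + 1 + 0)
  = |-3| / √1
  = 3 / 1
  ≈ 3

3


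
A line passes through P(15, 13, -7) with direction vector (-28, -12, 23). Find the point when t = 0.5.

P(t) = P + t·d
  = (15 + (-28)·0.5, 13 + (-12)·0.5, -7 + 23·0.5)
  = (15 - 14, 13 - 6, -7 + 11.5)
  = (1, 7, 4.5)

(1, 7, 4.5)


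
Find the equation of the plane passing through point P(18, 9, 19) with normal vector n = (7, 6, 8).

The plane through P with normal n = (a, b, c) satisfies n·(r - P) = 0,
i.e. ax + by + cz = a·x₀ + b·y₀ + c·z₀.
d = 7·18 + 6·9 + 8·19
  = 126 + 54 + 152
  = 332
Equation: 7x + 6y + 8z = 332

7x + 6y + 8z = 332


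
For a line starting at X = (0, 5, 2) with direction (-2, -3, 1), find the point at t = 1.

P(t) = X + t·d
  = (0 + (-2)·1, 5 + (-3)·1, 2 + 1·1)
  = (0 - 2, 5 - 3, 2 + 1)
  = (-2, 2, 3)

(-2, 2, 3)


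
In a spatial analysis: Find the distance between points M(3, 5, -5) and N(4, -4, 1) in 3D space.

d = √[(x₂-x₁)² + (y₂-y₁)² + (z₂-z₁)²]
  = √[1² + (-9)² + 6²]
  = √[1 + 81 + 36]
  = √118
  ≈ 10.86

10.86


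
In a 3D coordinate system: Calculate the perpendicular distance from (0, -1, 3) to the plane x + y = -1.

distance = |a·x₀ + b·y₀ + c·z₀ - d| / √(a² + b² + c²)
  = |1·0 + 1·(-1) + 0·3 - (-1)| / √(1² + 1² + 0²)
  = |0 - 1 + 0 + 1| / √(1 + 1 + 0)
  = |0| / √2
  = 0 / 1.414
  ≈ 0

0


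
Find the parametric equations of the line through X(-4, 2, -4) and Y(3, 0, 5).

Direction vector d = Y - X = (3 + 4, 0 - 2, 5 + 4) = (7, -2, 9)
Parametric form r = X + t·d:
x = -4 + 7t, y = 2 - 2t, z = -4 + 9t

x = -4 + 7t, y = 2 - 2t, z = -4 + 9t


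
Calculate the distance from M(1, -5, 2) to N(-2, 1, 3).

d = √[(x₂-x₁)² + (y₂-y₁)² + (z₂-z₁)²]
  = √[(-3)² + 6² + 1²]
  = √[9 + 36 + 1]
  = √46
  ≈ 6.782

6.782


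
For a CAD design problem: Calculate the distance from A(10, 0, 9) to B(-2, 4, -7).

d = √[(x₂-x₁)² + (y₂-y₁)² + (z₂-z₁)²]
  = √[(-12)² + 4² + (-16)²]
  = √[144 + 16 + 256]
  = √416
  ≈ 20.4

20.4


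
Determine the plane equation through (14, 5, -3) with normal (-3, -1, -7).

The plane through P with normal n = (a, b, c) satisfies n·(r - P) = 0,
i.e. ax + by + cz = a·x₀ + b·y₀ + c·z₀.
d = (-3)·14 + (-1)·5 + (-7)·(-3)
  = -42 - 5 + 21
  = -26
Equation: -3x - y - 7z = -26

-3x - y - 7z = -26


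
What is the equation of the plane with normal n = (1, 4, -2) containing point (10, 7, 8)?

The plane through P with normal n = (a, b, c) satisfies n·(r - P) = 0,
i.e. ax + by + cz = a·x₀ + b·y₀ + c·z₀.
d = 1·10 + 4·7 + (-2)·8
  = 10 + 28 - 16
  = 22
Equation: x + 4y - 2z = 22

x + 4y - 2z = 22


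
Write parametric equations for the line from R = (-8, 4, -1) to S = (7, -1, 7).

Direction vector d = S - R = (7 + 8, -1 - 4, 7 + 1) = (15, -5, 8)
Parametric form r = R + t·d:
x = -8 + 15t, y = 4 - 5t, z = -1 + 8t

x = -8 + 15t, y = 4 - 5t, z = -1 + 8t


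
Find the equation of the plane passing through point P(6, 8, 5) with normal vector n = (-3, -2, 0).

The plane through P with normal n = (a, b, c) satisfies n·(r - P) = 0,
i.e. ax + by + cz = a·x₀ + b·y₀ + c·z₀.
d = (-3)·6 + (-2)·8 + 0·5
  = -18 - 16 + 0
  = -34
Equation: -3x - 2y = -34

-3x - 2y = -34


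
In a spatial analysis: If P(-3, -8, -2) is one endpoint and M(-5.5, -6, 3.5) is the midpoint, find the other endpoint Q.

Q = 2M - P
  = (2·(-5.5) - (-3), 2·(-6) - (-8), 2·3.5 - (-2))
  = (-11 + 3, -12 + 8, 7 + 2)
  = (-8, -4, 9)

(-8, -4, 9)


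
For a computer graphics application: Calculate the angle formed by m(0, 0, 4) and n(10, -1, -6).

m·n = 0·10 + 0·(-1) + 4·(-6) = 0 + 0 - 24 = -24
|m| = √(0² + 0² + 4²) = √16 ≈ 4
|n| = √(10² + (-1)² + (-6)²) = √137 ≈ 11.7
cos θ = (m·n)/(|m||n|) = -24/(4·11.7) ≈ -0.5126
θ = arccos(-0.5126) ≈ 120.8°

120.8°


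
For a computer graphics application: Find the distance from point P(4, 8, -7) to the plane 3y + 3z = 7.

distance = |a·x₀ + b·y₀ + c·z₀ - d| / √(a² + b² + c²)
  = |0·4 + 3·8 + 3·(-7) - 7| / √(0² + 3² + 3²)
  = |0 + 24 - 21 - 7| / √(0 + 9 + 9)
  = |-4| / √18
  = 4 / 4.243
  ≈ 0.9428

0.9428


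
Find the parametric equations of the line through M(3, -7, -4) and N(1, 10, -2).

Direction vector d = N - M = (1 - 3, 10 + 7, -2 + 4) = (-2, 17, 2)
Parametric form r = M + t·d:
x = 3 - 2t, y = -7 + 17t, z = -4 + 2t

x = 3 - 2t, y = -7 + 17t, z = -4 + 2t


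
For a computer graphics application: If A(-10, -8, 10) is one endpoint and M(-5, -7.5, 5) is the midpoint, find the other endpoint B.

B = 2M - A
  = (2·(-5) - (-10), 2·(-7.5) - (-8), 2·5 - 10)
  = (-10 + 10, -15 + 8, 10 - 10)
  = (0, -7, 0)

(0, -7, 0)


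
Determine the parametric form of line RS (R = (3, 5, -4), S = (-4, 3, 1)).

Direction vector d = S - R = (-4 - 3, 3 - 5, 1 + 4) = (-7, -2, 5)
Parametric form r = R + t·d:
x = 3 - 7t, y = 5 - 2t, z = -4 + 5t

x = 3 - 7t, y = 5 - 2t, z = -4 + 5t


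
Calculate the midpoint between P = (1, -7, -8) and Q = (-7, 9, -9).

M = ((x₁+x₂)/2, (y₁+y₂)/2, (z₁+z₂)/2)
  = ((1 - 7)/2, (-7 + 9)/2, (-8 - 9)/2)
  = (-6/2, 2/2, -17/2)
  = (-3, 1, -8.5)

(-3, 1, -8.5)


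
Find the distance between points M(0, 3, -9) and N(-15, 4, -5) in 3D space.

d = √[(x₂-x₁)² + (y₂-y₁)² + (z₂-z₁)²]
  = √[(-15)² + 1² + 4²]
  = √[225 + 1 + 16]
  = √242
  ≈ 15.56

15.56


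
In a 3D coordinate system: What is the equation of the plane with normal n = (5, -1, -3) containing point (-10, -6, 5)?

The plane through P with normal n = (a, b, c) satisfies n·(r - P) = 0,
i.e. ax + by + cz = a·x₀ + b·y₀ + c·z₀.
d = 5·(-10) + (-1)·(-6) + (-3)·5
  = -50 + 6 - 15
  = -59
Equation: 5x - y - 3z = -59

5x - y - 3z = -59


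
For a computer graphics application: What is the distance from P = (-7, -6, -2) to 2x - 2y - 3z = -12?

distance = |a·x₀ + b·y₀ + c·z₀ - d| / √(a² + b² + c²)
  = |2·(-7) + (-2)·(-6) + (-3)·(-2) - (-12)| / √(2² + (-2)² + (-3)²)
  = |-14 + 12 + 6 + 12| / √(4 + 4 + 9)
  = |16| / √17
  = 16 / 4.123
  ≈ 3.881

3.881


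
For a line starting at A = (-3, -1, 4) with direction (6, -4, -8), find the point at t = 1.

P(t) = A + t·d
  = (-3 + 6·1, -1 + (-4)·1, 4 + (-8)·1)
  = (-3 + 6, -1 - 4, 4 - 8)
  = (3, -5, -4)

(3, -5, -4)


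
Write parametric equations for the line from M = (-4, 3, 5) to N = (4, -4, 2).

Direction vector d = N - M = (4 + 4, -4 - 3, 2 - 5) = (8, -7, -3)
Parametric form r = M + t·d:
x = -4 + 8t, y = 3 - 7t, z = 5 - 3t

x = -4 + 8t, y = 3 - 7t, z = 5 - 3t


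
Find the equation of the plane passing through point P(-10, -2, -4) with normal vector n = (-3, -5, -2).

The plane through P with normal n = (a, b, c) satisfies n·(r - P) = 0,
i.e. ax + by + cz = a·x₀ + b·y₀ + c·z₀.
d = (-3)·(-10) + (-5)·(-2) + (-2)·(-4)
  = 30 + 10 + 8
  = 48
Equation: -3x - 5y - 2z = 48

-3x - 5y - 2z = 48


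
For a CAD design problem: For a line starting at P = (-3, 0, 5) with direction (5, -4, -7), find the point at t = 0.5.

P(t) = P + t·d
  = (-3 + 5·0.5, 0 + (-4)·0.5, 5 + (-7)·0.5)
  = (-3 + 2.5, 0 - 2, 5 - 3.5)
  = (-0.5, -2, 1.5)

(-0.5, -2, 1.5)


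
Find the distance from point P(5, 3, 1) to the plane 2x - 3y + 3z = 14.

distance = |a·x₀ + b·y₀ + c·z₀ - d| / √(a² + b² + c²)
  = |2·5 + (-3)·3 + 3·1 - 14| / √(2² + (-3)² + 3²)
  = |10 - 9 + 3 - 14| / √(4 + 9 + 9)
  = |-10| / √22
  = 10 / 4.69
  ≈ 2.132

2.132


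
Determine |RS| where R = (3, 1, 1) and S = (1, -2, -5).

d = √[(x₂-x₁)² + (y₂-y₁)² + (z₂-z₁)²]
  = √[(-2)² + (-3)² + (-6)²]
  = √[4 + 9 + 36]
  = √49
  ≈ 7

7


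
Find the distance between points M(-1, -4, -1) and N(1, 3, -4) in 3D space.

d = √[(x₂-x₁)² + (y₂-y₁)² + (z₂-z₁)²]
  = √[2² + 7² + (-3)²]
  = √[4 + 49 + 9]
  = √62
  ≈ 7.874

7.874


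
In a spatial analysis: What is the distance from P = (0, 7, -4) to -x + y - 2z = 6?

distance = |a·x₀ + b·y₀ + c·z₀ - d| / √(a² + b² + c²)
  = |(-1)·0 + 1·7 + (-2)·(-4) - 6| / √((-1)² + 1² + (-2)²)
  = |0 + 7 + 8 - 6| / √(1 + 1 + 4)
  = |9| / √6
  = 9 / 2.449
  ≈ 3.674

3.674


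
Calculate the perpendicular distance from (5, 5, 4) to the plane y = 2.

distance = |a·x₀ + b·y₀ + c·z₀ - d| / √(a² + b² + c²)
  = |0·5 + 1·5 + 0·4 - 2| / √(0² + 1² + 0²)
  = |0 + 5 + 0 - 2| / √(0 + 1 + 0)
  = |3| / √1
  = 3 / 1
  ≈ 3

3


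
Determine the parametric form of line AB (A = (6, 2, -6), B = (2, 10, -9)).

Direction vector d = B - A = (2 - 6, 10 - 2, -9 + 6) = (-4, 8, -3)
Parametric form r = A + t·d:
x = 6 - 4t, y = 2 + 8t, z = -6 - 3t

x = 6 - 4t, y = 2 + 8t, z = -6 - 3t


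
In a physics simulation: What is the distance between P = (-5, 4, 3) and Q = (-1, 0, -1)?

d = √[(x₂-x₁)² + (y₂-y₁)² + (z₂-z₁)²]
  = √[4² + (-4)² + (-4)²]
  = √[16 + 16 + 16]
  = √48
  ≈ 6.928

6.928


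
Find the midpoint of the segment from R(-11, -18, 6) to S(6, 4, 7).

M = ((x₁+x₂)/2, (y₁+y₂)/2, (z₁+z₂)/2)
  = ((-11 + 6)/2, (-18 + 4)/2, (6 + 7)/2)
  = (-5/2, -14/2, 13/2)
  = (-2.5, -7, 6.5)

(-2.5, -7, 6.5)


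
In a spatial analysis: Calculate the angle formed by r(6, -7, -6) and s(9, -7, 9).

r·s = 6·9 + (-7)·(-7) + (-6)·9 = 54 + 49 - 54 = 49
|r| = √(6² + (-7)² + (-6)²) = √121 ≈ 11
|s| = √(9² + (-7)² + 9²) = √211 ≈ 14.53
cos θ = (r·s)/(|r||s|) = 49/(11·14.53) ≈ 0.3067
θ = arccos(0.3067) ≈ 72.14°

72.14°


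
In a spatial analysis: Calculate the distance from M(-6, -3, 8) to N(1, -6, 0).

d = √[(x₂-x₁)² + (y₂-y₁)² + (z₂-z₁)²]
  = √[7² + (-3)² + (-8)²]
  = √[49 + 9 + 64]
  = √122
  ≈ 11.05

11.05


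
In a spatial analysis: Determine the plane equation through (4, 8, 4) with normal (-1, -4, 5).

The plane through P with normal n = (a, b, c) satisfies n·(r - P) = 0,
i.e. ax + by + cz = a·x₀ + b·y₀ + c·z₀.
d = (-1)·4 + (-4)·8 + 5·4
  = -4 - 32 + 20
  = -16
Equation: -x - 4y + 5z = -16

-x - 4y + 5z = -16


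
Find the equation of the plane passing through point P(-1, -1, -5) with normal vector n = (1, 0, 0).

The plane through P with normal n = (a, b, c) satisfies n·(r - P) = 0,
i.e. ax + by + cz = a·x₀ + b·y₀ + c·z₀.
d = 1·(-1) + 0·(-1) + 0·(-5)
  = -1 + 0 + 0
  = -1
Equation: x = -1

x = -1


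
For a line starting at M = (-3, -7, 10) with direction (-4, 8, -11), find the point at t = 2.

P(t) = M + t·d
  = (-3 + (-4)·2, -7 + 8·2, 10 + (-11)·2)
  = (-3 - 8, -7 + 16, 10 - 22)
  = (-11, 9, -12)

(-11, 9, -12)


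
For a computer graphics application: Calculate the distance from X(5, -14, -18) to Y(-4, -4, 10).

d = √[(x₂-x₁)² + (y₂-y₁)² + (z₂-z₁)²]
  = √[(-9)² + 10² + 28²]
  = √[81 + 100 + 784]
  = √965
  ≈ 31.06

31.06


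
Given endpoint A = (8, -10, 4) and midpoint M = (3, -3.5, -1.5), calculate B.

B = 2M - A
  = (2·3 - 8, 2·(-3.5) - (-10), 2·(-1.5) - 4)
  = (6 - 8, -7 + 10, -3 - 4)
  = (-2, 3, -7)

(-2, 3, -7)


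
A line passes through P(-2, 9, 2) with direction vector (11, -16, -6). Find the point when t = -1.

P(t) = P + t·d
  = (-2 + 11·(-1), 9 + (-16)·(-1), 2 + (-6)·(-1))
  = (-2 - 11, 9 + 16, 2 + 6)
  = (-13, 25, 8)

(-13, 25, 8)


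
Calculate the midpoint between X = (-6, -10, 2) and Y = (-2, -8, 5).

M = ((x₁+x₂)/2, (y₁+y₂)/2, (z₁+z₂)/2)
  = ((-6 - 2)/2, (-10 - 8)/2, (2 + 5)/2)
  = (-8/2, -18/2, 7/2)
  = (-4, -9, 3.5)

(-4, -9, 3.5)


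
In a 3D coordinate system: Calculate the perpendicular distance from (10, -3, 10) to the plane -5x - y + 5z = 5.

distance = |a·x₀ + b·y₀ + c·z₀ - d| / √(a² + b² + c²)
  = |(-5)·10 + (-1)·(-3) + 5·10 - 5| / √((-5)² + (-1)² + 5²)
  = |-50 + 3 + 50 - 5| / √(25 + 1 + 25)
  = |-2| / √51
  = 2 / 7.141
  ≈ 0.2801

0.2801


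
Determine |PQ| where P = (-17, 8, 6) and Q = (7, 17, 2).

d = √[(x₂-x₁)² + (y₂-y₁)² + (z₂-z₁)²]
  = √[24² + 9² + (-4)²]
  = √[576 + 81 + 16]
  = √673
  ≈ 25.94

25.94


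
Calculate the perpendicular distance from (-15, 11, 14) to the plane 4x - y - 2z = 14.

distance = |a·x₀ + b·y₀ + c·z₀ - d| / √(a² + b² + c²)
  = |4·(-15) + (-1)·11 + (-2)·14 - 14| / √(4² + (-1)² + (-2)²)
  = |-60 - 11 - 28 - 14| / √(16 + 1 + 4)
  = |-113| / √21
  = 113 / 4.583
  ≈ 24.66

24.66


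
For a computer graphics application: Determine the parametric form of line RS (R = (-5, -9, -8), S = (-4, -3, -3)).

Direction vector d = S - R = (-4 + 5, -3 + 9, -3 + 8) = (1, 6, 5)
Parametric form r = R + t·d:
x = -5 + t, y = -9 + 6t, z = -8 + 5t

x = -5 + t, y = -9 + 6t, z = -8 + 5t


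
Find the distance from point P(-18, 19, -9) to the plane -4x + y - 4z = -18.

distance = |a·x₀ + b·y₀ + c·z₀ - d| / √(a² + b² + c²)
  = |(-4)·(-18) + 1·19 + (-4)·(-9) - (-18)| / √((-4)² + 1² + (-4)²)
  = |72 + 19 + 36 + 18| / √(16 + 1 + 16)
  = |145| / √33
  = 145 / 5.745
  ≈ 25.24

25.24


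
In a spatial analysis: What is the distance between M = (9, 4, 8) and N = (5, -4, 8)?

d = √[(x₂-x₁)² + (y₂-y₁)² + (z₂-z₁)²]
  = √[(-4)² + (-8)² + 0²]
  = √[16 + 64 + 0]
  = √80
  ≈ 8.944

8.944


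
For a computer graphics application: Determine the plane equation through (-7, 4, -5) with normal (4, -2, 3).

The plane through P with normal n = (a, b, c) satisfies n·(r - P) = 0,
i.e. ax + by + cz = a·x₀ + b·y₀ + c·z₀.
d = 4·(-7) + (-2)·4 + 3·(-5)
  = -28 - 8 - 15
  = -51
Equation: 4x - 2y + 3z = -51

4x - 2y + 3z = -51


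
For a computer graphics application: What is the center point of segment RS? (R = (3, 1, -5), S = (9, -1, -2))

M = ((x₁+x₂)/2, (y₁+y₂)/2, (z₁+z₂)/2)
  = ((3 + 9)/2, (1 - 1)/2, (-5 - 2)/2)
  = (12/2, 0/2, -7/2)
  = (6, 0, -3.5)

(6, 0, -3.5)


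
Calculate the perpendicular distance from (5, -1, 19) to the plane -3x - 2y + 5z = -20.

distance = |a·x₀ + b·y₀ + c·z₀ - d| / √(a² + b² + c²)
  = |(-3)·5 + (-2)·(-1) + 5·19 - (-20)| / √((-3)² + (-2)² + 5²)
  = |-15 + 2 + 95 + 20| / √(9 + 4 + 25)
  = |102| / √38
  = 102 / 6.164
  ≈ 16.55

16.55


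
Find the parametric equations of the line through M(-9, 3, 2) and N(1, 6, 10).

Direction vector d = N - M = (1 + 9, 6 - 3, 10 - 2) = (10, 3, 8)
Parametric form r = M + t·d:
x = -9 + 10t, y = 3 + 3t, z = 2 + 8t

x = -9 + 10t, y = 3 + 3t, z = 2 + 8t


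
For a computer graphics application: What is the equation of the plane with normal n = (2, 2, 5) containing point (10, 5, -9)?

The plane through P with normal n = (a, b, c) satisfies n·(r - P) = 0,
i.e. ax + by + cz = a·x₀ + b·y₀ + c·z₀.
d = 2·10 + 2·5 + 5·(-9)
  = 20 + 10 - 45
  = -15
Equation: 2x + 2y + 5z = -15

2x + 2y + 5z = -15


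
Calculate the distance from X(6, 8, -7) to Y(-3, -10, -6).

d = √[(x₂-x₁)² + (y₂-y₁)² + (z₂-z₁)²]
  = √[(-9)² + (-18)² + 1²]
  = √[81 + 324 + 1]
  = √406
  ≈ 20.15

20.15


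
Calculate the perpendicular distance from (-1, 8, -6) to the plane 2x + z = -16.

distance = |a·x₀ + b·y₀ + c·z₀ - d| / √(a² + b² + c²)
  = |2·(-1) + 0·8 + 1·(-6) - (-16)| / √(2² + 0² + 1²)
  = |-2 + 0 - 6 + 16| / √(4 + 0 + 1)
  = |8| / √5
  = 8 / 2.236
  ≈ 3.578

3.578


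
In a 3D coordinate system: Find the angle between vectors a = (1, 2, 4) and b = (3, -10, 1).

a·b = 1·3 + 2·(-10) + 4·1 = 3 - 20 + 4 = -13
|a| = √(1² + 2² + 4²) = √21 ≈ 4.583
|b| = √(3² + (-10)² + 1²) = √110 ≈ 10.49
cos θ = (a·b)/(|a||b|) = -13/(4.583·10.49) ≈ -0.2705
θ = arccos(-0.2705) ≈ 105.7°

105.7°


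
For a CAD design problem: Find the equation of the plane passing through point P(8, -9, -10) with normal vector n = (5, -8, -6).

The plane through P with normal n = (a, b, c) satisfies n·(r - P) = 0,
i.e. ax + by + cz = a·x₀ + b·y₀ + c·z₀.
d = 5·8 + (-8)·(-9) + (-6)·(-10)
  = 40 + 72 + 60
  = 172
Equation: 5x - 8y - 6z = 172

5x - 8y - 6z = 172


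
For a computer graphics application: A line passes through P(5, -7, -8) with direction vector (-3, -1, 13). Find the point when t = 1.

P(t) = P + t·d
  = (5 + (-3)·1, -7 + (-1)·1, -8 + 13·1)
  = (5 - 3, -7 - 1, -8 + 13)
  = (2, -8, 5)

(2, -8, 5)


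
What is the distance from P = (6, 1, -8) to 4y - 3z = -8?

distance = |a·x₀ + b·y₀ + c·z₀ - d| / √(a² + b² + c²)
  = |0·6 + 4·1 + (-3)·(-8) - (-8)| / √(0² + 4² + (-3)²)
  = |0 + 4 + 24 + 8| / √(0 + 16 + 9)
  = |36| / √25
  = 36 / 5
  ≈ 7.2

7.2


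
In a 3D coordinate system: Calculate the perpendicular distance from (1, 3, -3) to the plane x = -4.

distance = |a·x₀ + b·y₀ + c·z₀ - d| / √(a² + b² + c²)
  = |1·1 + 0·3 + 0·(-3) - (-4)| / √(1² + 0² + 0²)
  = |1 + 0 + 0 + 4| / √(1 + 0 + 0)
  = |5| / √1
  = 5 / 1
  ≈ 5

5


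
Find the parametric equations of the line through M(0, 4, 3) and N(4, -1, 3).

Direction vector d = N - M = (4 + 0, -1 - 4, 3 - 3) = (4, -5, 0)
Parametric form r = M + t·d:
x = 0 + 4t, y = 4 - 5t, z = 3

x = 0 + 4t, y = 4 - 5t, z = 3


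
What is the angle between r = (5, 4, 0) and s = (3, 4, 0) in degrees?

r·s = 5·3 + 4·4 + 0·0 = 15 + 16 + 0 = 31
|r| = √(5² + 4² + 0²) = √41 ≈ 6.403
|s| = √(3² + 4² + 0²) = √25 ≈ 5
cos θ = (r·s)/(|r||s|) = 31/(6.403·5) ≈ 0.9683
θ = arccos(0.9683) ≈ 14.47°

14.47°


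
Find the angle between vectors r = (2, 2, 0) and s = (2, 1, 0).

r·s = 2·2 + 2·1 + 0·0 = 4 + 2 + 0 = 6
|r| = √(2² + 2² + 0²) = √8 ≈ 2.828
|s| = √(2² + 1² + 0²) = √5 ≈ 2.236
cos θ = (r·s)/(|r||s|) = 6/(2.828·2.236) ≈ 0.9487
θ = arccos(0.9487) ≈ 18.43°

18.43°


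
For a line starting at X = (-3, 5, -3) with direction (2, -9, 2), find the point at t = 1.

P(t) = X + t·d
  = (-3 + 2·1, 5 + (-9)·1, -3 + 2·1)
  = (-3 + 2, 5 - 9, -3 + 2)
  = (-1, -4, -1)

(-1, -4, -1)


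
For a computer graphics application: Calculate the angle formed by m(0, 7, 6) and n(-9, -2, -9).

m·n = 0·(-9) + 7·(-2) + 6·(-9) = 0 - 14 - 54 = -68
|m| = √(0² + 7² + 6²) = √85 ≈ 9.22
|n| = √((-9)² + (-2)² + (-9)²) = √166 ≈ 12.88
cos θ = (m·n)/(|m||n|) = -68/(9.22·12.88) ≈ -0.5725
θ = arccos(-0.5725) ≈ 124.9°

124.9°


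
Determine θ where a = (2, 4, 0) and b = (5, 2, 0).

a·b = 2·5 + 4·2 + 0·0 = 10 + 8 + 0 = 18
|a| = √(2² + 4² + 0²) = √20 ≈ 4.472
|b| = √(5² + 2² + 0²) = √29 ≈ 5.385
cos θ = (a·b)/(|a||b|) = 18/(4.472·5.385) ≈ 0.7474
θ = arccos(0.7474) ≈ 41.63°

41.63°


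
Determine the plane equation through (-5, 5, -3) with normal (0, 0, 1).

The plane through P with normal n = (a, b, c) satisfies n·(r - P) = 0,
i.e. ax + by + cz = a·x₀ + b·y₀ + c·z₀.
d = 0·(-5) + 0·5 + 1·(-3)
  = 0 + 0 - 3
  = -3
Equation: z = -3

z = -3


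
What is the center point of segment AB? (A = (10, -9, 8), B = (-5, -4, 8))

M = ((x₁+x₂)/2, (y₁+y₂)/2, (z₁+z₂)/2)
  = ((10 - 5)/2, (-9 - 4)/2, (8 + 8)/2)
  = (5/2, -13/2, 16/2)
  = (2.5, -6.5, 8)

(2.5, -6.5, 8)


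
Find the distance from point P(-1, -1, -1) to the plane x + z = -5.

distance = |a·x₀ + b·y₀ + c·z₀ - d| / √(a² + b² + c²)
  = |1·(-1) + 0·(-1) + 1·(-1) - (-5)| / √(1² + 0² + 1²)
  = |-1 + 0 - 1 + 5| / √(1 + 0 + 1)
  = |3| / √2
  = 3 / 1.414
  ≈ 2.121

2.121


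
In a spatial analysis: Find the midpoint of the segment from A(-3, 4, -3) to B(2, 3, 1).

M = ((x₁+x₂)/2, (y₁+y₂)/2, (z₁+z₂)/2)
  = ((-3 + 2)/2, (4 + 3)/2, (-3 + 1)/2)
  = (-1/2, 7/2, -2/2)
  = (-0.5, 3.5, -1)

(-0.5, 3.5, -1)


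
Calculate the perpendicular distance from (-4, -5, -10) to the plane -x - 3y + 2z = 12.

distance = |a·x₀ + b·y₀ + c·z₀ - d| / √(a² + b² + c²)
  = |(-1)·(-4) + (-3)·(-5) + 2·(-10) - 12| / √((-1)² + (-3)² + 2²)
  = |4 + 15 - 20 - 12| / √(1 + 9 + 4)
  = |-13| / √14
  = 13 / 3.742
  ≈ 3.474

3.474


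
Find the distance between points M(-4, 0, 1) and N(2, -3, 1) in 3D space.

d = √[(x₂-x₁)² + (y₂-y₁)² + (z₂-z₁)²]
  = √[6² + (-3)² + 0²]
  = √[36 + 9 + 0]
  = √45
  ≈ 6.708

6.708


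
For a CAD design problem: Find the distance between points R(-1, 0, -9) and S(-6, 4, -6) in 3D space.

d = √[(x₂-x₁)² + (y₂-y₁)² + (z₂-z₁)²]
  = √[(-5)² + 4² + 3²]
  = √[25 + 16 + 9]
  = √50
  ≈ 7.071

7.071


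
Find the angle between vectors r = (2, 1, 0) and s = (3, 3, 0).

r·s = 2·3 + 1·3 + 0·0 = 6 + 3 + 0 = 9
|r| = √(2² + 1² + 0²) = √5 ≈ 2.236
|s| = √(3² + 3² + 0²) = √18 ≈ 4.243
cos θ = (r·s)/(|r||s|) = 9/(2.236·4.243) ≈ 0.9487
θ = arccos(0.9487) ≈ 18.43°

18.43°


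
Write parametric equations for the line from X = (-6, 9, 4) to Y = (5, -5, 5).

Direction vector d = Y - X = (5 + 6, -5 - 9, 5 - 4) = (11, -14, 1)
Parametric form r = X + t·d:
x = -6 + 11t, y = 9 - 14t, z = 4 + t

x = -6 + 11t, y = 9 - 14t, z = 4 + t


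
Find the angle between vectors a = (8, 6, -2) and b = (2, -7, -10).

a·b = 8·2 + 6·(-7) + (-2)·(-10) = 16 - 42 + 20 = -6
|a| = √(8² + 6² + (-2)²) = √104 ≈ 10.2
|b| = √(2² + (-7)² + (-10)²) = √153 ≈ 12.37
cos θ = (a·b)/(|a||b|) = -6/(10.2·12.37) ≈ -0.04757
θ = arccos(-0.04757) ≈ 92.73°

92.73°


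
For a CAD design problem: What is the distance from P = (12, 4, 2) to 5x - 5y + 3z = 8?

distance = |a·x₀ + b·y₀ + c·z₀ - d| / √(a² + b² + c²)
  = |5·12 + (-5)·4 + 3·2 - 8| / √(5² + (-5)² + 3²)
  = |60 - 20 + 6 - 8| / √(25 + 25 + 9)
  = |38| / √59
  = 38 / 7.681
  ≈ 4.947

4.947


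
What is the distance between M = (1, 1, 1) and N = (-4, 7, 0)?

d = √[(x₂-x₁)² + (y₂-y₁)² + (z₂-z₁)²]
  = √[(-5)² + 6² + (-1)²]
  = √[25 + 36 + 1]
  = √62
  ≈ 7.874

7.874


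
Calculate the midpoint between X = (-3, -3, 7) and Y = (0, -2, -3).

M = ((x₁+x₂)/2, (y₁+y₂)/2, (z₁+z₂)/2)
  = ((-3 + 0)/2, (-3 - 2)/2, (7 - 3)/2)
  = (-3/2, -5/2, 4/2)
  = (-1.5, -2.5, 2)

(-1.5, -2.5, 2)


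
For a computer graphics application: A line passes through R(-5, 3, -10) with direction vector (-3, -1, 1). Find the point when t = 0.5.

P(t) = R + t·d
  = (-5 + (-3)·0.5, 3 + (-1)·0.5, -10 + 1·0.5)
  = (-5 - 1.5, 3 - 0.5, -10 + 0.5)
  = (-6.5, 2.5, -9.5)

(-6.5, 2.5, -9.5)


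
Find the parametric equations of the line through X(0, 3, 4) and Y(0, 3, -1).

Direction vector d = Y - X = (0 + 0, 3 - 3, -1 - 4) = (0, 0, -5)
Parametric form r = X + t·d:
x = 0, y = 3, z = 4 - 5t

x = 0, y = 3, z = 4 - 5t


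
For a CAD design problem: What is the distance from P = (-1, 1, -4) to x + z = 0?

distance = |a·x₀ + b·y₀ + c·z₀ - d| / √(a² + b² + c²)
  = |1·(-1) + 0·1 + 1·(-4) - 0| / √(1² + 0² + 1²)
  = |-1 + 0 - 4 + 0| / √(1 + 0 + 1)
  = |-5| / √2
  = 5 / 1.414
  ≈ 3.536

3.536


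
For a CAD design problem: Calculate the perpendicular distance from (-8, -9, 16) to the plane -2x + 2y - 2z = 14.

distance = |a·x₀ + b·y₀ + c·z₀ - d| / √(a² + b² + c²)
  = |(-2)·(-8) + 2·(-9) + (-2)·16 - 14| / √((-2)² + 2² + (-2)²)
  = |16 - 18 - 32 - 14| / √(4 + 4 + 4)
  = |-48| / √12
  = 48 / 3.464
  ≈ 13.86

13.86


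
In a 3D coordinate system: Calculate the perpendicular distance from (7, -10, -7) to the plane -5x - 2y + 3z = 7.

distance = |a·x₀ + b·y₀ + c·z₀ - d| / √(a² + b² + c²)
  = |(-5)·7 + (-2)·(-10) + 3·(-7) - 7| / √((-5)² + (-2)² + 3²)
  = |-35 + 20 - 21 - 7| / √(25 + 4 + 9)
  = |-43| / √38
  = 43 / 6.164
  ≈ 6.976

6.976
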